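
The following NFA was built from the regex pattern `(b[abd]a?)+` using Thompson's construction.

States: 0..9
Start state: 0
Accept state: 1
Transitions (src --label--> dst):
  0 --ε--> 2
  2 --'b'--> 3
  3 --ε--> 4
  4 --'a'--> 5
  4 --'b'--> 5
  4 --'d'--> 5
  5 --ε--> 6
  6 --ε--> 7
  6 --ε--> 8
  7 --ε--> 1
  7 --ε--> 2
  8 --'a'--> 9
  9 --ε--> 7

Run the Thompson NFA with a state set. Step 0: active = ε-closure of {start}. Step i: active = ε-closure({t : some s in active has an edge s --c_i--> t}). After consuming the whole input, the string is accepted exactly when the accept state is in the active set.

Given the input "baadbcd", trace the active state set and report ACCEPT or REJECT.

initial (ε-close {0}): {0,2}
'b' @ 1: {3,4}
'a' @ 2: {1,2,5,6,7,8}  ✓accept
'a' @ 3: {1,2,7,9}  ✓accept
'd' @ 4: {}  — dead — no transitions
rest 'bcd' ignored (set empty)
end set {} — state 1 not in

Answer: REJECT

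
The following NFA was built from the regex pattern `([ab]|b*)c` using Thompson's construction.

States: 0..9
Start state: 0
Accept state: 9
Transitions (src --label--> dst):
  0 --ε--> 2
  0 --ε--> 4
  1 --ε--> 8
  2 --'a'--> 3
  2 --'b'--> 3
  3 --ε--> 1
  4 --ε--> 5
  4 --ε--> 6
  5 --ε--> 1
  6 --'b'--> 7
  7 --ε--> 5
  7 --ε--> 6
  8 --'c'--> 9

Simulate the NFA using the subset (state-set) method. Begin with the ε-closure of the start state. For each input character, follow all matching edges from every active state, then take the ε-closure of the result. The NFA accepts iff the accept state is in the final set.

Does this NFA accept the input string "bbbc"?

S₀ = ε-closure({0}) = {0,1,2,4,5,6,8}
'b' @ 1: {1,3,5,6,7,8}
'b' @ 2: {1,5,6,7,8}
'b' @ 3: {1,5,6,7,8}
'c' @ 4: {9}  [accepting]
end set {9} — state 9 in

Answer: ACCEPT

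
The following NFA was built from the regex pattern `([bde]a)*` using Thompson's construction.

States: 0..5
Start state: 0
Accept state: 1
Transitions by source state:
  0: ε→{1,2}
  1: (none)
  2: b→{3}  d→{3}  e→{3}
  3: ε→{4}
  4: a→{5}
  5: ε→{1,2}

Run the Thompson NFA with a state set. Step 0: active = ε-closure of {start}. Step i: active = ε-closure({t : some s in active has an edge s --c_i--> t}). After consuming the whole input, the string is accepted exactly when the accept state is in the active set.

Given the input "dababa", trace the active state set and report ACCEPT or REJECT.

Answer: ACCEPT

Derivation:
S₀ = ε-closure({0}) = {0,1,2}
'd' @ 1: {3,4}
'a' @ 2: {1,2,5}  (accept∈set)
'b' @ 3: {3,4}
'a' @ 4: {1,2,5}  (accept∈set)
'b' @ 5: {3,4}
'a' @ 6: {1,2,5}  (accept∈set)
after full input: {1,2,5}  (accept=1 in)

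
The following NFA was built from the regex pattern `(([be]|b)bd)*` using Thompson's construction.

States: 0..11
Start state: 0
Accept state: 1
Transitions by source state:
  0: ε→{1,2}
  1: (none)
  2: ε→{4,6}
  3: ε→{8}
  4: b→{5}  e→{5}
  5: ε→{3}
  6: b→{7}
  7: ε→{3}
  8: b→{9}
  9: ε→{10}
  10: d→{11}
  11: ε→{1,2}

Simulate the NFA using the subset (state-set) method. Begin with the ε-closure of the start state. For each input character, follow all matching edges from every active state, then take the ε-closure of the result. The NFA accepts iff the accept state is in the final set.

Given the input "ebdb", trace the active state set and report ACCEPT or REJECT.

Answer: REJECT

Steps:
S₀ = ε-closure({0}) = {0,1,2,4,6}
'e' @ 1: {3,5,8}
'b' @ 2: {9,10}
'd' @ 3: {1,2,4,6,11}  (accept∈set)
'b' @ 4: {3,5,7,8}
after full input: {3,5,7,8}  (accept=1 not in)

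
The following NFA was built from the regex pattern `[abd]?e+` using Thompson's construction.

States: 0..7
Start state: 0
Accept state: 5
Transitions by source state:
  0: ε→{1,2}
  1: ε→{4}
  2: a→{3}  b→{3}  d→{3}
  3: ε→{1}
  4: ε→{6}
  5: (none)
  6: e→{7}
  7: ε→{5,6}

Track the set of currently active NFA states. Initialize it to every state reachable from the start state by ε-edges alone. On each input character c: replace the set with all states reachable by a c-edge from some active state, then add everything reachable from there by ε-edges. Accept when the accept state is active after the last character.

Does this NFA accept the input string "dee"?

S₀ = ε-closure({0}) = {0,1,2,4,6}
'd' @ 1: {1,3,4,6}
'e' @ 2: {5,6,7}  ✓accept
'e' @ 3: {5,6,7}  ✓accept
end set {5,6,7} — state 5 in

Answer: ACCEPT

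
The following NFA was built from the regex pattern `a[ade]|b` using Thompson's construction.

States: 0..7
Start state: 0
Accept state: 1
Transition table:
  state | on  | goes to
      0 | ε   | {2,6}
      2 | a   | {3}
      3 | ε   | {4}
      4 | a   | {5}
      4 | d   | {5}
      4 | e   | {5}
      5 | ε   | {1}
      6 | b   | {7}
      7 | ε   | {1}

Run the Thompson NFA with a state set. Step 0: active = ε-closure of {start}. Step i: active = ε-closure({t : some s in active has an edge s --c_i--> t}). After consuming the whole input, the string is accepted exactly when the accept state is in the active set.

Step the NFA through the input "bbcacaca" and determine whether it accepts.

initial (ε-close {0}): {0,2,6}
'b' @ 1: {1,7}  [accepting]
'b' @ 2: {}  — dead — no transitions
rest 'cacaca' ignored (set empty)
after full input: {}  (accept=1 not in)

Answer: REJECT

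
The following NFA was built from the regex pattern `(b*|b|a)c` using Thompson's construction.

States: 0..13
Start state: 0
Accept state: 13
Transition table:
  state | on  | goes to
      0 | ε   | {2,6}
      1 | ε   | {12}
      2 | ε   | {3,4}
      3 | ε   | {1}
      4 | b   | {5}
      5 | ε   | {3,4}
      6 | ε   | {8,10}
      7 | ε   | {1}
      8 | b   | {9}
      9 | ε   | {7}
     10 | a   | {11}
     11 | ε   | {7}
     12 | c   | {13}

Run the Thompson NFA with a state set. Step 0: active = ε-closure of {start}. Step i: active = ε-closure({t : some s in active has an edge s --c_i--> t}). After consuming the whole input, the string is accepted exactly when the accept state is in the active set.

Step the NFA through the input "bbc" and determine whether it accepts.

initial (ε-close {0}): {0,1,2,3,4,6,8,10,12}
'b' @ 1: {1,3,4,5,7,9,12}
'b' @ 2: {1,3,4,5,12}
'c' @ 3: {13}  [accepting]
after full input: {13}  (accept=13 in)

Answer: ACCEPT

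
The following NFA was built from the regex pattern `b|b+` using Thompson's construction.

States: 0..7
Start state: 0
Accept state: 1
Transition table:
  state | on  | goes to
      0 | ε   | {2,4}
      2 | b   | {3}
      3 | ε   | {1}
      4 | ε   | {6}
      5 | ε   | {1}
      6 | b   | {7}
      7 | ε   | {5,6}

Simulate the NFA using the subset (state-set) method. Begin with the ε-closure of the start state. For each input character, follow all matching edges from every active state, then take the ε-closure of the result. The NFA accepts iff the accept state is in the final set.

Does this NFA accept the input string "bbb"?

initial (ε-close {0}): {0,2,4,6}
'b' @ 1: {1,3,5,6,7}  [accepting]
'b' @ 2: {1,5,6,7}  [accepting]
'b' @ 3: {1,5,6,7}  [accepting]
end set {1,5,6,7} — state 1 in

Answer: ACCEPT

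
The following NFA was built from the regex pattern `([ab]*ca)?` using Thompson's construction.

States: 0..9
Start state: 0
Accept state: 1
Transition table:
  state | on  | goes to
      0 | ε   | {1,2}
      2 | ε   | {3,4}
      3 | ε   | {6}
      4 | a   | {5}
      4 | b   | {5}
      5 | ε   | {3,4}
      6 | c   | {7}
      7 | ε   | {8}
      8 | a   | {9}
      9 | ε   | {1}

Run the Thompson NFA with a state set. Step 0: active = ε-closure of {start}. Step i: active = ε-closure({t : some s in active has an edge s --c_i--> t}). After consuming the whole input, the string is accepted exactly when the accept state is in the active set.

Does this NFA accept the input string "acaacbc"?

Answer: REJECT

Derivation:
S₀ = ε-closure({0}) = {0,1,2,3,4,6}
'a' @ 1: {3,4,5,6}
'c' @ 2: {7,8}
'a' @ 3: {1,9}  ✓accept
'a' @ 4: {}  — state set empty
rest 'cbc' ignored (set empty)
final: {}; accept 1 not in set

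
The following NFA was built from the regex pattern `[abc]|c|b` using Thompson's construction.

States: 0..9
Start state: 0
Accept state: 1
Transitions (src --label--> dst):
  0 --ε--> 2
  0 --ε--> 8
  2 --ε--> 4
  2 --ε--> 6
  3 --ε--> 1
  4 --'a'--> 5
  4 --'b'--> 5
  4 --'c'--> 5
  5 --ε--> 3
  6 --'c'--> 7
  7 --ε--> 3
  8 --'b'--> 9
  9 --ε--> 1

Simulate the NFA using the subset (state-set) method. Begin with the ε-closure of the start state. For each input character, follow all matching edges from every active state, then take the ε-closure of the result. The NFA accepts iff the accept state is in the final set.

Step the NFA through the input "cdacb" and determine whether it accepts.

Answer: REJECT

Steps:
start: ε-closure({0}) = {0,2,4,6,8}
'c' @ 1: {1,3,5,7}  (accept∈set)
'd' @ 2: {}  — state set empty
rest 'acb' ignored (set empty)
final: {}; accept 1 not in set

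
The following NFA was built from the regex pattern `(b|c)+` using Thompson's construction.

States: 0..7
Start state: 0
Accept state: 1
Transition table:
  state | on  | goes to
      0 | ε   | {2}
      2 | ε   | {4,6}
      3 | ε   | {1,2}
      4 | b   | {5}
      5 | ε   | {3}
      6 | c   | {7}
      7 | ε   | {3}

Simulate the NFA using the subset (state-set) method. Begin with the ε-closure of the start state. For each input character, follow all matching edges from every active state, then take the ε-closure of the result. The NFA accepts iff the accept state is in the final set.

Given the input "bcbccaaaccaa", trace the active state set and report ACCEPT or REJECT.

S₀ = ε-closure({0}) = {0,2,4,6}
'b' @ 1: {1,2,3,4,5,6}  [accepting]
'c' @ 2: {1,2,3,4,6,7}  [accepting]
'b' @ 3: {1,2,3,4,5,6}  [accepting]
'c' @ 4: {1,2,3,4,6,7}  [accepting]
'c' @ 5: {1,2,3,4,6,7}  [accepting]
'a' @ 6: {}  — no active states
rest 'aaccaa' ignored (set empty)
final: {}; accept 1 not in set

Answer: REJECT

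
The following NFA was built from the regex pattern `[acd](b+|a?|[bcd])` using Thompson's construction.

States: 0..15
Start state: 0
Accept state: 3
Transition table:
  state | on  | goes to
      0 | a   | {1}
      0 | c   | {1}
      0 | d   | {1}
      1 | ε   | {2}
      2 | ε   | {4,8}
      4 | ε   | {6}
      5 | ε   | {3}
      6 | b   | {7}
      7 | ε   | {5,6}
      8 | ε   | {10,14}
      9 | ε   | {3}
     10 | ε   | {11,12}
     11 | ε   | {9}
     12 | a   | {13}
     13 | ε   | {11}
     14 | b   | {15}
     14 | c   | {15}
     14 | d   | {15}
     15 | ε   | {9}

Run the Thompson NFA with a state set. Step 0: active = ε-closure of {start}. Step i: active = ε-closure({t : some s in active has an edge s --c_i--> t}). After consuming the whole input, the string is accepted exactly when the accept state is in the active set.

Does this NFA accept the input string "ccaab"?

Answer: REJECT

Steps:
start: ε-closure({0}) = {0}
'c' @ 1: {1,2,3,4,6,8,9,10,11,12,14}  ✓accept
'c' @ 2: {3,9,15}  ✓accept
'a' @ 3: {}  — state set empty
rest 'ab' ignored (set empty)
end set {} — state 3 not in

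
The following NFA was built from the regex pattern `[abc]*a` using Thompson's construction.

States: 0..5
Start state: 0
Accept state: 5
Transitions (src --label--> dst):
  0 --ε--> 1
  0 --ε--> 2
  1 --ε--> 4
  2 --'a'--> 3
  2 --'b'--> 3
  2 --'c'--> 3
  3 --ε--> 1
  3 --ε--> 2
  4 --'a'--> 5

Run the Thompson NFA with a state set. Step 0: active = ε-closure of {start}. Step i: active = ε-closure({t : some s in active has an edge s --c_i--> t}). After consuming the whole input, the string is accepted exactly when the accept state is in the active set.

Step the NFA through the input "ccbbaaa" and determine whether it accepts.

start: ε-closure({0}) = {0,1,2,4}
'c' @ 1: {1,2,3,4}
'c' @ 2: {1,2,3,4}
'b' @ 3: {1,2,3,4}
'b' @ 4: {1,2,3,4}
'a' @ 5: {1,2,3,4,5}  ✓accept
'a' @ 6: {1,2,3,4,5}  ✓accept
'a' @ 7: {1,2,3,4,5}  ✓accept
end set {1,2,3,4,5} — state 5 in

Answer: ACCEPT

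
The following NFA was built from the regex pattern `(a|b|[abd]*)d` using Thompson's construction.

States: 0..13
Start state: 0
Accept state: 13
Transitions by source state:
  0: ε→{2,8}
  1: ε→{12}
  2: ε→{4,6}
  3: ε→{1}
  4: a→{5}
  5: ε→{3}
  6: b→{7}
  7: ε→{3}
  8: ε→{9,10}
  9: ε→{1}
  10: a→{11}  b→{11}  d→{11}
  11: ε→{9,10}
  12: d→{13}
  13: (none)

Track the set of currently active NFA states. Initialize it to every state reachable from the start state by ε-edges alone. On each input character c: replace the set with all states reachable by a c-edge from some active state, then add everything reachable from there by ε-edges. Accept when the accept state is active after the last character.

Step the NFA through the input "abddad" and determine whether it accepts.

Answer: ACCEPT

Derivation:
initial (ε-close {0}): {0,1,2,4,6,8,9,10,12}
'a' @ 1: {1,3,5,9,10,11,12}
'b' @ 2: {1,9,10,11,12}
'd' @ 3: {1,9,10,11,12,13}  ✓accept
'd' @ 4: {1,9,10,11,12,13}  ✓accept
'a' @ 5: {1,9,10,11,12}
'd' @ 6: {1,9,10,11,12,13}  ✓accept
end set {1,9,10,11,12,13} — state 13 in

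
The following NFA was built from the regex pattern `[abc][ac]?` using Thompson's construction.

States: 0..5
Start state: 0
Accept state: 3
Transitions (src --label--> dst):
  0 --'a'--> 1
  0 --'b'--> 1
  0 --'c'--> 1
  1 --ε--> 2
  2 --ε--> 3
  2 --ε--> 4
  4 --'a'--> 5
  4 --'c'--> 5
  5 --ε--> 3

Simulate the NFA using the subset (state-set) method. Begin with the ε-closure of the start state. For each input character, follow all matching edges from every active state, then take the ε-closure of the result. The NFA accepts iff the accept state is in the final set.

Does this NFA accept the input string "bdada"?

Answer: REJECT

Derivation:
start: ε-closure({0}) = {0}
'b' @ 1: {1,2,3,4}  ✓accept
'd' @ 2: {}  — dead — no transitions
rest 'ada' ignored (set empty)
after full input: {}  (accept=3 not in)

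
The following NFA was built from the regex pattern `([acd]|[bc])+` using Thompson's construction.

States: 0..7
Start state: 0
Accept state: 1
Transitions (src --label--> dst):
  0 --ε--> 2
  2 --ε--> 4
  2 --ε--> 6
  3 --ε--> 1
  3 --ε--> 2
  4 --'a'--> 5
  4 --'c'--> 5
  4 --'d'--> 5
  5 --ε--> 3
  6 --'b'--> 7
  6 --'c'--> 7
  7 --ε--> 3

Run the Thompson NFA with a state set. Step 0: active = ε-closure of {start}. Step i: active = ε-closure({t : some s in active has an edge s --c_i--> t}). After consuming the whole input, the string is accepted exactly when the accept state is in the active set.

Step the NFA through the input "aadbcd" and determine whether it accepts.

S₀ = ε-closure({0}) = {0,2,4,6}
'a' @ 1: {1,2,3,4,5,6}  (accept∈set)
'a' @ 2: {1,2,3,4,5,6}  (accept∈set)
'd' @ 3: {1,2,3,4,5,6}  (accept∈set)
'b' @ 4: {1,2,3,4,6,7}  (accept∈set)
'c' @ 5: {1,2,3,4,5,6,7}  (accept∈set)
'd' @ 6: {1,2,3,4,5,6}  (accept∈set)
final: {1,2,3,4,5,6}; accept 1 in set

Answer: ACCEPT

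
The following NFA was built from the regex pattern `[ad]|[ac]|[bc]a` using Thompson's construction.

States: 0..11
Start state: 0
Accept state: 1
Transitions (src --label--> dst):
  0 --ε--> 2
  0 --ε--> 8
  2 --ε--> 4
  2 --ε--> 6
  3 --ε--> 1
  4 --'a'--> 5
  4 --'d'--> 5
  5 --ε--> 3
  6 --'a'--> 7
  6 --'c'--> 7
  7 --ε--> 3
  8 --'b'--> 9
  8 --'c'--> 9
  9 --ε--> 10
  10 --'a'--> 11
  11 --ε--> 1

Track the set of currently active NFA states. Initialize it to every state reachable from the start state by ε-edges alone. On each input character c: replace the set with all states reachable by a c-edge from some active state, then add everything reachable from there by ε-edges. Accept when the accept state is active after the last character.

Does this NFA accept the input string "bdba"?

S₀ = ε-closure({0}) = {0,2,4,6,8}
'b' @ 1: {9,10}
'd' @ 2: {}  — no active states
rest 'ba' ignored (set empty)
after full input: {}  (accept=1 not in)

Answer: REJECT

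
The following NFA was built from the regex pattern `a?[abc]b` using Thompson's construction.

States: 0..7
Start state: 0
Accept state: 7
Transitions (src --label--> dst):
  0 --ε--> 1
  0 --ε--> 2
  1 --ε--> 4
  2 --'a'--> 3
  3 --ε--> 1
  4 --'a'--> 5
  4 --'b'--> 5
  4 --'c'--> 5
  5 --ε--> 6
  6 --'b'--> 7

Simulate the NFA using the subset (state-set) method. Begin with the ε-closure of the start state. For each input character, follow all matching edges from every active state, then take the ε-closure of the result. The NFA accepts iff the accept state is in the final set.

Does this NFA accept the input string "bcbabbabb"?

Answer: REJECT

Steps:
S₀ = ε-closure({0}) = {0,1,2,4}
'b' @ 1: {5,6}
'c' @ 2: {}  — no active states
rest 'babbabb' ignored (set empty)
end set {} — state 7 not in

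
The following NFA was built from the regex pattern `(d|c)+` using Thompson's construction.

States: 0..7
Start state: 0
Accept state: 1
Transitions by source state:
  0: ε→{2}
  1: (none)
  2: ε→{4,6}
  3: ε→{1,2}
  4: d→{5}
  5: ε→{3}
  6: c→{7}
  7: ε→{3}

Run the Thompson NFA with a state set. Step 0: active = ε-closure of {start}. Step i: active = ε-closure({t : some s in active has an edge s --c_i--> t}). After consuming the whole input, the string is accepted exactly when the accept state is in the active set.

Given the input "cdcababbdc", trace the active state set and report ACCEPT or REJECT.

start: ε-closure({0}) = {0,2,4,6}
'c' @ 1: {1,2,3,4,6,7}  ✓accept
'd' @ 2: {1,2,3,4,5,6}  ✓accept
'c' @ 3: {1,2,3,4,6,7}  ✓accept
'a' @ 4: {}  — state set empty
rest 'babbdc' ignored (set empty)
end set {} — state 1 not in

Answer: REJECT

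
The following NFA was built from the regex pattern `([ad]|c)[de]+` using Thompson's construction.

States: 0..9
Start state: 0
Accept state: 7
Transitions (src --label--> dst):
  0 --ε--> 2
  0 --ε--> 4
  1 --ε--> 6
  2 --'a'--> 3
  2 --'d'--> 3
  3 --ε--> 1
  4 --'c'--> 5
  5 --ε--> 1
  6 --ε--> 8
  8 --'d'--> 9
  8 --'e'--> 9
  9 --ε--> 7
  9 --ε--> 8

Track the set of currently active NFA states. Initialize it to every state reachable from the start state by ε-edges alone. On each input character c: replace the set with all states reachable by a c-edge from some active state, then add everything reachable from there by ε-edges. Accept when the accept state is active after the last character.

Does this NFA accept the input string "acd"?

Answer: REJECT

Derivation:
start: ε-closure({0}) = {0,2,4}
'a' @ 1: {1,3,6,8}
'c' @ 2: {}  — state set empty
rest 'd' ignored (set empty)
end set {} — state 7 not in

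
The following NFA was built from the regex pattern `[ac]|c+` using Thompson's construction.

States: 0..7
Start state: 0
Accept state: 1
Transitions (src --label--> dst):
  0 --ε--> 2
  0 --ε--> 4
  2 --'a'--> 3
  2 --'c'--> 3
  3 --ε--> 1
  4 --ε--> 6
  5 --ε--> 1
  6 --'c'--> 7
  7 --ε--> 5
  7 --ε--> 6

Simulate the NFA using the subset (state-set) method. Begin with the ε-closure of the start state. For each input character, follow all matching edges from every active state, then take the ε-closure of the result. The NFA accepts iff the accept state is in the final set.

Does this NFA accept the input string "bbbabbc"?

S₀ = ε-closure({0}) = {0,2,4,6}
'b' @ 1: {}  — no active states
rest 'bbabbc' ignored (set empty)
final: {}; accept 1 not in set

Answer: REJECT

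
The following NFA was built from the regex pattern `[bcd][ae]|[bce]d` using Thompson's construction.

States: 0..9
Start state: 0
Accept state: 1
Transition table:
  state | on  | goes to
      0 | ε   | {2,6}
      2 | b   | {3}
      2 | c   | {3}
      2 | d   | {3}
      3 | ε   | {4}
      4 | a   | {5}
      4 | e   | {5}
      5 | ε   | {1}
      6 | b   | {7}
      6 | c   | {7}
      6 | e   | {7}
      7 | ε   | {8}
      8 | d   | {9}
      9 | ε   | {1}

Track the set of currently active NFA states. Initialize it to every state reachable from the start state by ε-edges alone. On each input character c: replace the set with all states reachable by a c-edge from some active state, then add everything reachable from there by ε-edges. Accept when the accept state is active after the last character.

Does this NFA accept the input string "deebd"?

initial (ε-close {0}): {0,2,6}
'd' @ 1: {3,4}
'e' @ 2: {1,5}  ✓accept
'e' @ 3: {}  — no active states
rest 'bd' ignored (set empty)
final: {}; accept 1 not in set

Answer: REJECT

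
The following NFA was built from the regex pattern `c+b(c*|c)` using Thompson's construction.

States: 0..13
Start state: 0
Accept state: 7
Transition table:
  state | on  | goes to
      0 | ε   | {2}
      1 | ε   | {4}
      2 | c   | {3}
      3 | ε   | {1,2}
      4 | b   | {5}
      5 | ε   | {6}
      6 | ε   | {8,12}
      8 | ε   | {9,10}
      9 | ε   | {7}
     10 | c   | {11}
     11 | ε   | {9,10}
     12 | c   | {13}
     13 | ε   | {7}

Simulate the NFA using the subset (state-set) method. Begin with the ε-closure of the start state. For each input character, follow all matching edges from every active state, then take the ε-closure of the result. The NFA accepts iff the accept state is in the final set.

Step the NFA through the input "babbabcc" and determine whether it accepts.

Answer: REJECT

Derivation:
initial (ε-close {0}): {0,2}
'b' @ 1: {}  — no active states
rest 'abbabcc' ignored (set empty)
end set {} — state 7 not in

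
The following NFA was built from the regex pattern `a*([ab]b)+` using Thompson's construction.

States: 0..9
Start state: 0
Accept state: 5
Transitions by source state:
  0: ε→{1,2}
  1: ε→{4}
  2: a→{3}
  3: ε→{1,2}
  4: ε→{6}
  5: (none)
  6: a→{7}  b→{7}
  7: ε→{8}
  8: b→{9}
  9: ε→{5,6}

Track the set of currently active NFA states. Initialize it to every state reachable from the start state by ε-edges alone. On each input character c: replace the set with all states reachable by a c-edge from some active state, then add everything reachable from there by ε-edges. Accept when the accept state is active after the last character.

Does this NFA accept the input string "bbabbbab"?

Answer: ACCEPT

Steps:
initial (ε-close {0}): {0,1,2,4,6}
'b' @ 1: {7,8}
'b' @ 2: {5,6,9}  [accepting]
'a' @ 3: {7,8}
'b' @ 4: {5,6,9}  [accepting]
'b' @ 5: {7,8}
'b' @ 6: {5,6,9}  [accepting]
'a' @ 7: {7,8}
'b' @ 8: {5,6,9}  [accepting]
final: {5,6,9}; accept 5 in set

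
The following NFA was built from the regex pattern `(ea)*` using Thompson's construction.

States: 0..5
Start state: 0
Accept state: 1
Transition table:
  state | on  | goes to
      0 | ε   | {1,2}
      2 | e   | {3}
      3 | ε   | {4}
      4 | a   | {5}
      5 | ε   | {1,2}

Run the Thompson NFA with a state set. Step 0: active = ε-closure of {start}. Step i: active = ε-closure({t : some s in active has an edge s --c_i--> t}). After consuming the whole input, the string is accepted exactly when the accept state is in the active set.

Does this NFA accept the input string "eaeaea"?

initial (ε-close {0}): {0,1,2}
'e' @ 1: {3,4}
'a' @ 2: {1,2,5}  ✓accept
'e' @ 3: {3,4}
'a' @ 4: {1,2,5}  ✓accept
'e' @ 5: {3,4}
'a' @ 6: {1,2,5}  ✓accept
final: {1,2,5}; accept 1 in set

Answer: ACCEPT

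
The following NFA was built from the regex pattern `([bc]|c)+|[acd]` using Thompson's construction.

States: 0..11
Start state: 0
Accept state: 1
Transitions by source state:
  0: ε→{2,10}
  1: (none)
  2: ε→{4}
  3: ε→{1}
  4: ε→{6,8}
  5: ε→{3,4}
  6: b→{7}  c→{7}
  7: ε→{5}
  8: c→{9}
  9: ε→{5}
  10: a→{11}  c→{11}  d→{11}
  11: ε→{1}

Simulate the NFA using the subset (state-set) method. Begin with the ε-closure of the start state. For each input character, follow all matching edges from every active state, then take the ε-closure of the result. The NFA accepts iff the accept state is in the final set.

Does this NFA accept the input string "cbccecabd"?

initial (ε-close {0}): {0,2,4,6,8,10}
'c' @ 1: {1,3,4,5,6,7,8,9,11}  (accept∈set)
'b' @ 2: {1,3,4,5,6,7,8}  (accept∈set)
'c' @ 3: {1,3,4,5,6,7,8,9}  (accept∈set)
'c' @ 4: {1,3,4,5,6,7,8,9}  (accept∈set)
'e' @ 5: {}  — no active states
rest 'cabd' ignored (set empty)
end set {} — state 1 not in

Answer: REJECT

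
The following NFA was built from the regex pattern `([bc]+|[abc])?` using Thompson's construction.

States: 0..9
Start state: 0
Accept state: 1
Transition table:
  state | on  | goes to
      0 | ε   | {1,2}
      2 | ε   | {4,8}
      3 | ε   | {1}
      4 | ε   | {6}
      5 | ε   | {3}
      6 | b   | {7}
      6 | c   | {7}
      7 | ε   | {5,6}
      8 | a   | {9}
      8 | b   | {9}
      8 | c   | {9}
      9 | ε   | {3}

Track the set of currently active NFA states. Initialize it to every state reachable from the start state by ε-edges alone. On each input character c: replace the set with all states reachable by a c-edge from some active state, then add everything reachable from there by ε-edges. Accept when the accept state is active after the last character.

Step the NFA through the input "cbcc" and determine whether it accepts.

initial (ε-close {0}): {0,1,2,4,6,8}
'c' @ 1: {1,3,5,6,7,9}  (accept∈set)
'b' @ 2: {1,3,5,6,7}  (accept∈set)
'c' @ 3: {1,3,5,6,7}  (accept∈set)
'c' @ 4: {1,3,5,6,7}  (accept∈set)
final: {1,3,5,6,7}; accept 1 in set

Answer: ACCEPT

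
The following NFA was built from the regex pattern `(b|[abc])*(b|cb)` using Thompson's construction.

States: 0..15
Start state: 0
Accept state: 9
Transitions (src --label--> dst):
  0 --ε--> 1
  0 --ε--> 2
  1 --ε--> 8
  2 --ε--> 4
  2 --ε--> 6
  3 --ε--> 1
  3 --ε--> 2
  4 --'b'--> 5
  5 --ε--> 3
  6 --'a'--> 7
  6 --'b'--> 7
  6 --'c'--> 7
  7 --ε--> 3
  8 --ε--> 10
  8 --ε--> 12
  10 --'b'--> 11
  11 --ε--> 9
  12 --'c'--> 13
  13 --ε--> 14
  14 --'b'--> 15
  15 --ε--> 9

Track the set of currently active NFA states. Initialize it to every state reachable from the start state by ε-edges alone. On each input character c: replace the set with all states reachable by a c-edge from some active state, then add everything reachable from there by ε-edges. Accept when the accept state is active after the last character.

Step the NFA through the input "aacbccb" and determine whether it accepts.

Answer: ACCEPT

Steps:
S₀ = ε-closure({0}) = {0,1,2,4,6,8,10,12}
'a' @ 1: {1,2,3,4,6,7,8,10,12}
'a' @ 2: {1,2,3,4,6,7,8,10,12}
'c' @ 3: {1,2,3,4,6,7,8,10,12,13,14}
'b' @ 4: {1,2,3,4,5,6,7,8,9,10,11,12,15}  ✓accept
'c' @ 5: {1,2,3,4,6,7,8,10,12,13,14}
'c' @ 6: {1,2,3,4,6,7,8,10,12,13,14}
'b' @ 7: {1,2,3,4,5,6,7,8,9,10,11,12,15}  ✓accept
final: {1,2,3,4,5,6,7,8,9,10,11,12,15}; accept 9 in set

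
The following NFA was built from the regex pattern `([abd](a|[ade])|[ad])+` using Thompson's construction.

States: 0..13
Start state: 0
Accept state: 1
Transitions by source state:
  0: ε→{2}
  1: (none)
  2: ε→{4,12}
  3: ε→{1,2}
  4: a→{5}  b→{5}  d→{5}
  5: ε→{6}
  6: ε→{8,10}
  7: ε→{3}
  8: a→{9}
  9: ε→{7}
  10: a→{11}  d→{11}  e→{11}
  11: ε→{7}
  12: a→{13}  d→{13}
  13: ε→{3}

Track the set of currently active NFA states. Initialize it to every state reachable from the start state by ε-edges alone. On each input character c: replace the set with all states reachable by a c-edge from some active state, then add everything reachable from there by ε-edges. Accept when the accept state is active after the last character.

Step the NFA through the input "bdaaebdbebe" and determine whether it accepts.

start: ε-closure({0}) = {0,2,4,12}
'b' @ 1: {5,6,8,10}
'd' @ 2: {1,2,3,4,7,11,12}  (accept∈set)
'a' @ 3: {1,2,3,4,5,6,8,10,12,13}  (accept∈set)
'a' @ 4: {1,2,3,4,5,6,7,8,9,10,11,12,13}  (accept∈set)
'e' @ 5: {1,2,3,4,7,11,12}  (accept∈set)
'b' @ 6: {5,6,8,10}
'd' @ 7: {1,2,3,4,7,11,12}  (accept∈set)
'b' @ 8: {5,6,8,10}
'e' @ 9: {1,2,3,4,7,11,12}  (accept∈set)
'b' @ 10: {5,6,8,10}
'e' @ 11: {1,2,3,4,7,11,12}  (accept∈set)
after full input: {1,2,3,4,7,11,12}  (accept=1 in)

Answer: ACCEPT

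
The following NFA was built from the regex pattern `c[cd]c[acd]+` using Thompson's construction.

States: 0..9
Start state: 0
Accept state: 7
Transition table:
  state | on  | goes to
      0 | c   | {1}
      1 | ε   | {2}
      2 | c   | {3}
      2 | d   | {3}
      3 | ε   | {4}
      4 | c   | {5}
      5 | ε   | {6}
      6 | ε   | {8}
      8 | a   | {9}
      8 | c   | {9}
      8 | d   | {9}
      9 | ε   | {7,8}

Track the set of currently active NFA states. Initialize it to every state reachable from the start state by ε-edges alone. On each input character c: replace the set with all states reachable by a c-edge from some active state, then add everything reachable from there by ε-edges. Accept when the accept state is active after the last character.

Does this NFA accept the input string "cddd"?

Answer: REJECT

Trace:
initial (ε-close {0}): {0}
'c' @ 1: {1,2}
'd' @ 2: {3,4}
'd' @ 3: {}  — no active states
rest 'd' ignored (set empty)
end set {} — state 7 not in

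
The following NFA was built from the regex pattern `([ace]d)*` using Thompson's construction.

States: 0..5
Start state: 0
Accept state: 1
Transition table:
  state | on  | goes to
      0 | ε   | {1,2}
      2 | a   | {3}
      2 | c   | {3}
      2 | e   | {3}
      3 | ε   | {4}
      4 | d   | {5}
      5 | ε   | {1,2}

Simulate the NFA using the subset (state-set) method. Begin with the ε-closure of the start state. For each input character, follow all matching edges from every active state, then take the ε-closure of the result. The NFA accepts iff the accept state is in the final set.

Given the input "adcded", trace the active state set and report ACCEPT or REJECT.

start: ε-closure({0}) = {0,1,2}
'a' @ 1: {3,4}
'd' @ 2: {1,2,5}  [accepting]
'c' @ 3: {3,4}
'd' @ 4: {1,2,5}  [accepting]
'e' @ 5: {3,4}
'd' @ 6: {1,2,5}  [accepting]
final: {1,2,5}; accept 1 in set

Answer: ACCEPT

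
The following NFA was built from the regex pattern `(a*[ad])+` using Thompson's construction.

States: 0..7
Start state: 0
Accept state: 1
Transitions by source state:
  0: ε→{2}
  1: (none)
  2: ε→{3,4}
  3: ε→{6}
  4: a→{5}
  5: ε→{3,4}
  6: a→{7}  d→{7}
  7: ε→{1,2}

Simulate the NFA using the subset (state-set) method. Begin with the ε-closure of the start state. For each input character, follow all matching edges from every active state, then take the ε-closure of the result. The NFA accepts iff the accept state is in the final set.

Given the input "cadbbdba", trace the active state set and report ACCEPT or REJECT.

initial (ε-close {0}): {0,2,3,4,6}
'c' @ 1: {}  — dead — no transitions
rest 'adbbdba' ignored (set empty)
after full input: {}  (accept=1 not in)

Answer: REJECT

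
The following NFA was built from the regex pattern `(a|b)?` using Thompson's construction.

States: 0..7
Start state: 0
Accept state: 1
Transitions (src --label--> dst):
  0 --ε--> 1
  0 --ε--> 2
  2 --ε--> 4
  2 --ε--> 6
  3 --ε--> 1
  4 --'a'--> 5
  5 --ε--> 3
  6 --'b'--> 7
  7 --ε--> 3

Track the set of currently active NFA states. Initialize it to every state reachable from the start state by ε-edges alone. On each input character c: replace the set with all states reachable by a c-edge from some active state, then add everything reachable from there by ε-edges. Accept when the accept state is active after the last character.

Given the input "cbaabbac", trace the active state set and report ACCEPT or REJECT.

Answer: REJECT

Trace:
S₀ = ε-closure({0}) = {0,1,2,4,6}
'c' @ 1: {}  — no active states
rest 'baabbac' ignored (set empty)
end set {} — state 1 not in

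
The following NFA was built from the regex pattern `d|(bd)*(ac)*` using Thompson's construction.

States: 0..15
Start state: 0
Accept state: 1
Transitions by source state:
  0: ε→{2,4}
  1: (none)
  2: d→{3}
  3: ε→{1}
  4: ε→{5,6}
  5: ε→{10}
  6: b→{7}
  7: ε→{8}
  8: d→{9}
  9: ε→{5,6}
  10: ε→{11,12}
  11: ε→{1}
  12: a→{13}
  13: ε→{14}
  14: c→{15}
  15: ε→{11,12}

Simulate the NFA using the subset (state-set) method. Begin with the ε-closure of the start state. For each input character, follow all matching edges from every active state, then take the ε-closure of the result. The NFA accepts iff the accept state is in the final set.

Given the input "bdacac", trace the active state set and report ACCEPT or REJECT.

Answer: ACCEPT

Derivation:
initial (ε-close {0}): {0,1,2,4,5,6,10,11,12}
'b' @ 1: {7,8}
'd' @ 2: {1,5,6,9,10,11,12}  [accepting]
'a' @ 3: {13,14}
'c' @ 4: {1,11,12,15}  [accepting]
'a' @ 5: {13,14}
'c' @ 6: {1,11,12,15}  [accepting]
after full input: {1,11,12,15}  (accept=1 in)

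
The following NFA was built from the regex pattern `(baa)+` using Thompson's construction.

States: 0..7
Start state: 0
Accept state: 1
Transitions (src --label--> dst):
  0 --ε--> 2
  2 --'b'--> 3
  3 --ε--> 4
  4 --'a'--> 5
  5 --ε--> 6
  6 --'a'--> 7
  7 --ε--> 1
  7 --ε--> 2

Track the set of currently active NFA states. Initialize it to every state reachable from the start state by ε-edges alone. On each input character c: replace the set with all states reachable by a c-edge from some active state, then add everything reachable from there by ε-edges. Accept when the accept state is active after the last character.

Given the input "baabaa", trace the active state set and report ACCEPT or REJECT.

initial (ε-close {0}): {0,2}
'b' @ 1: {3,4}
'a' @ 2: {5,6}
'a' @ 3: {1,2,7}  [accepting]
'b' @ 4: {3,4}
'a' @ 5: {5,6}
'a' @ 6: {1,2,7}  [accepting]
end set {1,2,7} — state 1 in

Answer: ACCEPT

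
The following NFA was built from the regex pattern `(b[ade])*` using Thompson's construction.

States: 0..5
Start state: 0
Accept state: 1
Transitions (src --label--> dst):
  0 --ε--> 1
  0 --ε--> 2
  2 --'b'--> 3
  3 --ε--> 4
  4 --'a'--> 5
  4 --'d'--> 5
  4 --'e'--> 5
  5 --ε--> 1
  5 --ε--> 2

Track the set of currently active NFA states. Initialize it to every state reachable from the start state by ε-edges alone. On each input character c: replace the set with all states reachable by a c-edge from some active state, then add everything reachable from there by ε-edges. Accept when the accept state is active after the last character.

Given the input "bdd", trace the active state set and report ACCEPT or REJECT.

Answer: REJECT

Derivation:
S₀ = ε-closure({0}) = {0,1,2}
'b' @ 1: {3,4}
'd' @ 2: {1,2,5}  (accept∈set)
'd' @ 3: {}  — no active states
final: {}; accept 1 not in set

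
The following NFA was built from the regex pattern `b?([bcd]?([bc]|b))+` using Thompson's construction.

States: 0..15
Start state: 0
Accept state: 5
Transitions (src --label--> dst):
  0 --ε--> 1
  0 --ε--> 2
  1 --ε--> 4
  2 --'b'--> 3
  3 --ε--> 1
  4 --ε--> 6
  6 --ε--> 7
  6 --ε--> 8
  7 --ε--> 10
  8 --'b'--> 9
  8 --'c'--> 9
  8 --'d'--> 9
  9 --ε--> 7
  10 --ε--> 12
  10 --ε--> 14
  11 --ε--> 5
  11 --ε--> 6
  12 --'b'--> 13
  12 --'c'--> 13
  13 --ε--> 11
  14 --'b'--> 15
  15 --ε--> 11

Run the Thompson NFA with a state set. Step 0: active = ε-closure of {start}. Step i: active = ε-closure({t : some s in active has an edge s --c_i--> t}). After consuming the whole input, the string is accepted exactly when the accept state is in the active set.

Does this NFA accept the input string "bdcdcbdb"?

S₀ = ε-closure({0}) = {0,1,2,4,6,7,8,10,12,14}
'b' @ 1: {1,3,4,5,6,7,8,9,10,11,12,13,14,15}  ✓accept
'd' @ 2: {7,9,10,12,14}
'c' @ 3: {5,6,7,8,10,11,12,13,14}  ✓accept
'd' @ 4: {7,9,10,12,14}
'c' @ 5: {5,6,7,8,10,11,12,13,14}  ✓accept
'b' @ 6: {5,6,7,8,9,10,11,12,13,14,15}  ✓accept
'd' @ 7: {7,9,10,12,14}
'b' @ 8: {5,6,7,8,10,11,12,13,14,15}  ✓accept
final: {5,6,7,8,10,11,12,13,14,15}; accept 5 in set

Answer: ACCEPT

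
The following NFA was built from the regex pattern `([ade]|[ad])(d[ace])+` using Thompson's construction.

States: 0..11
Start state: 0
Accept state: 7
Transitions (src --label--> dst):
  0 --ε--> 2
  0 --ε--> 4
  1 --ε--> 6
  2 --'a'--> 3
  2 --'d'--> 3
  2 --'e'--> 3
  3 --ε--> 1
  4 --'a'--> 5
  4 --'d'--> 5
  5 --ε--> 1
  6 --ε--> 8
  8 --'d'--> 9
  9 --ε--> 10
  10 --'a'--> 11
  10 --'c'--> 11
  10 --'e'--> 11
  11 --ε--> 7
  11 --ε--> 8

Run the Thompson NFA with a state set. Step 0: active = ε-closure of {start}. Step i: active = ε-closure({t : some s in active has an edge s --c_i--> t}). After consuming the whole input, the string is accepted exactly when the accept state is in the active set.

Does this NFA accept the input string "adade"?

Answer: ACCEPT

Derivation:
start: ε-closure({0}) = {0,2,4}
'a' @ 1: {1,3,5,6,8}
'd' @ 2: {9,10}
'a' @ 3: {7,8,11}  [accepting]
'd' @ 4: {9,10}
'e' @ 5: {7,8,11}  [accepting]
end set {7,8,11} — state 7 in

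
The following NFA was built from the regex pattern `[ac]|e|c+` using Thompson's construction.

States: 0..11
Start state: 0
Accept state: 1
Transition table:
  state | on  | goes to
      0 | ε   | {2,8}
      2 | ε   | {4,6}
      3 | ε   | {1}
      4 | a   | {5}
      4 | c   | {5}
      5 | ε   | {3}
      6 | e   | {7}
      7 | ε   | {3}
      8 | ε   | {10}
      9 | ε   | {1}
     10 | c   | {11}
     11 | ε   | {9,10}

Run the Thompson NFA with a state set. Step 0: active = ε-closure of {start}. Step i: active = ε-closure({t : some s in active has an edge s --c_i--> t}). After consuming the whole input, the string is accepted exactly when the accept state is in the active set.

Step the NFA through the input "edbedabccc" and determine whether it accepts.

Answer: REJECT

Trace:
initial (ε-close {0}): {0,2,4,6,8,10}
'e' @ 1: {1,3,7}  ✓accept
'd' @ 2: {}  — dead — no transitions
rest 'bedabccc' ignored (set empty)
end set {} — state 1 not in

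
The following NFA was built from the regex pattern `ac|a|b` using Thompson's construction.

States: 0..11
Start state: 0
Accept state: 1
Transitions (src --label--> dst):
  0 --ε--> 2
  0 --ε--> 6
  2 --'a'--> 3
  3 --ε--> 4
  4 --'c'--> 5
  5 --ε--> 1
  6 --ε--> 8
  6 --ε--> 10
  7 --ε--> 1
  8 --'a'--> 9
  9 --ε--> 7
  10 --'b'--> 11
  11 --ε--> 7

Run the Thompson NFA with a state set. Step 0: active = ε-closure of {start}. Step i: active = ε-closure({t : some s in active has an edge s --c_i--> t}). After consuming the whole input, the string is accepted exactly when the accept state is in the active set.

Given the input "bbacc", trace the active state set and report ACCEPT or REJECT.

start: ε-closure({0}) = {0,2,6,8,10}
'b' @ 1: {1,7,11}  [accepting]
'b' @ 2: {}  — state set empty
rest 'acc' ignored (set empty)
end set {} — state 1 not in

Answer: REJECT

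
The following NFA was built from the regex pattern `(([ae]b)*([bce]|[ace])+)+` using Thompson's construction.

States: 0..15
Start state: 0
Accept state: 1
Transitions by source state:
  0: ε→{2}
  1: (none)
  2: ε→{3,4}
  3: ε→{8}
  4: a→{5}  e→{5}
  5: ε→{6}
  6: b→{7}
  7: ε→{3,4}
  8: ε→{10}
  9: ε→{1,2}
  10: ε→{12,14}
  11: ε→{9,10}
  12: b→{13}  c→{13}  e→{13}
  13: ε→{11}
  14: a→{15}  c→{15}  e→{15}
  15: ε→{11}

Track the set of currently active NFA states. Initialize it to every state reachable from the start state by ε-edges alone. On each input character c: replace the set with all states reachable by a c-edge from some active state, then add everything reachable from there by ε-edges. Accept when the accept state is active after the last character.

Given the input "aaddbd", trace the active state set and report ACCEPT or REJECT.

initial (ε-close {0}): {0,2,3,4,8,10,12,14}
'a' @ 1: {1,2,3,4,5,6,8,9,10,11,12,14,15}  ✓accept
'a' @ 2: {1,2,3,4,5,6,8,9,10,11,12,14,15}  ✓accept
'd' @ 3: {}  — state set empty
rest 'dbd' ignored (set empty)
final: {}; accept 1 not in set

Answer: REJECT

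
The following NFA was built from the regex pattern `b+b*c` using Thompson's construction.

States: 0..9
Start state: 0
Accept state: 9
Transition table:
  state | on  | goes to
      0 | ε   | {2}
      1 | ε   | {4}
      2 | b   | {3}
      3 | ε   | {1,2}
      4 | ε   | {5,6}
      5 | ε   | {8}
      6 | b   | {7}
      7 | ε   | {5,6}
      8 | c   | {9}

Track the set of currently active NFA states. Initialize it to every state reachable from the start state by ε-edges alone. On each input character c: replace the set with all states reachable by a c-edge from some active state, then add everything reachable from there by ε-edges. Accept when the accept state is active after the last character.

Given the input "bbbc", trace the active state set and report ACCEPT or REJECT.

Answer: ACCEPT

Trace:
S₀ = ε-closure({0}) = {0,2}
'b' @ 1: {1,2,3,4,5,6,8}
'b' @ 2: {1,2,3,4,5,6,7,8}
'b' @ 3: {1,2,3,4,5,6,7,8}
'c' @ 4: {9}  ✓accept
final: {9}; accept 9 in set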